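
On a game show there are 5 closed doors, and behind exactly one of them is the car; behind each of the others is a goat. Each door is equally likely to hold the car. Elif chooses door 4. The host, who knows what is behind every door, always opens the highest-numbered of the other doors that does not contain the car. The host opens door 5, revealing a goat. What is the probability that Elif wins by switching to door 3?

1/4

Consider each possible location of the car in turn.
If it is behind any of doors 1, 2, 3, and 4 (prior 1/5 each): door 5 is the highest-numbered option available, probability 1; weight (1/5)·1 = 1/5 each.
If it is behind door 5 (prior 1/5): the host opened door 5, so this case is ruled out; weight (1/5)·0 = 0.
The weights sum to 4/5.
So P(the car behind door 3 | the host opened door 5) = (1/5) / (4/5) = 1/4.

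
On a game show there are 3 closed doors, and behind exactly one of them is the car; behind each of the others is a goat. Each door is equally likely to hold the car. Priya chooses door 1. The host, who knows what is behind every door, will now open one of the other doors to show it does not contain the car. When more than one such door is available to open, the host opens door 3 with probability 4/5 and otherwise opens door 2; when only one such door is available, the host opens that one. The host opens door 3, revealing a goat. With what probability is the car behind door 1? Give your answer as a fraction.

Condition on the true location of the car.
If it is behind door 1 (prior 1/3): door 3 is available, opened with probability 4/5; weight (1/3)·(4/5) = 4/15.
If it is behind door 2 (prior 1/3): only door 3 is available, probability 1; weight (1/3)·1 = 1/3.
If it is behind door 3 (prior 1/3): the host opened door 3, so this case is ruled out; weight (1/3)·0 = 0.
The weights sum to 3/5.
So P(the car behind door 1 | the host opened door 3) = (4/15) / (3/5) = 4/9.

4/9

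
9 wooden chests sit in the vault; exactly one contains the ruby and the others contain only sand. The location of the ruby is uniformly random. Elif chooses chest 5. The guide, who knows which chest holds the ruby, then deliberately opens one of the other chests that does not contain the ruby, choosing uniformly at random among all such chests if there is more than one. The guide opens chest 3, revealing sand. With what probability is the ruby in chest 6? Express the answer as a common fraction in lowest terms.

8/63

Apply Bayes' rule, conditioning on where the ruby actually is.
If it is in any of chests 1, 2, 4, 6, 7, 8, and 9 (prior 1/9 each): the guide has 7 equally likely choices, so probability 1/7; weight (1/9)·(1/7) = 1/63 each.
If it is in chest 3 (prior 1/9): the guide opened chest 3, so this case is ruled out; weight (1/9)·0 = 0.
If it is in chest 5 (prior 1/9): the guide has 8 equally likely choices, so probability 1/8; weight (1/9)·(1/8) = 1/72.
The weights sum to 1/8.
So P(the ruby in chest 6 | the guide opened chest 3) = (1/63) / (1/8) = 8/63.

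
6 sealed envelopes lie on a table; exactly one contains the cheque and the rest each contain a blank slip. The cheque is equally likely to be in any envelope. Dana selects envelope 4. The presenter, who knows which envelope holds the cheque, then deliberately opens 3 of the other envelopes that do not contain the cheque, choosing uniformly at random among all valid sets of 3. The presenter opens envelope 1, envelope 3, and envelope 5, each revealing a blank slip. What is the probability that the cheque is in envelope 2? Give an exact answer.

5/12

Condition on the true location of the cheque.
If it is in any of envelopes 1, 3, and 5 (prior 1/6 each): that envelope was opened and seen not to hold the prize — ruled out; weight (1/6)·0 = 0 each.
If it is in either of envelopes 2 and 6 (prior 1/6 each): the presenter has 4 equally likely choices, so probability 1/4; weight (1/6)·(1/4) = 1/24 each.
If it is in envelope 4 (prior 1/6): the presenter has 10 equally likely choices, so probability 1/10; weight (1/6)·(1/10) = 1/60.
The weights sum to 1/10.
So P(the cheque in envelope 2 | the presenter opened envelope 1, envelope 3, and envelope 5) = (1/24) / (1/10) = 5/12.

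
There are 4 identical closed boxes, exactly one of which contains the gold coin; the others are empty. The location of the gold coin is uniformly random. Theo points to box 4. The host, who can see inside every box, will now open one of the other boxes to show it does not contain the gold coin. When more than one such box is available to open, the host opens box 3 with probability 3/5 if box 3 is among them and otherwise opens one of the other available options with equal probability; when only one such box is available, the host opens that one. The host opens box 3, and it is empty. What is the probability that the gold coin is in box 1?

Condition on the true location of the gold coin.
If it is in any of boxes 1, 2, and 4 (prior 1/4 each): box 3 is available, opened with probability 3/5; weight (1/4)·(3/5) = 3/20 each.
If it is in box 3 (prior 1/4): the host opened box 3, so this case is ruled out; weight (1/4)·0 = 0.
The weights sum to 9/20.
So P(the gold coin in box 1 | the host opened box 3) = (3/20) / (9/20) = 1/3.

1/3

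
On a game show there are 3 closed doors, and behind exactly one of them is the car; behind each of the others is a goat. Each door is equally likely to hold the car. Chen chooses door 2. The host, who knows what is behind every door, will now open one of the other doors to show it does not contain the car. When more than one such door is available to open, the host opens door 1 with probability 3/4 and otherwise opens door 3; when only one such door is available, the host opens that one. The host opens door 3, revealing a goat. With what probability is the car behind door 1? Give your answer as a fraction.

Apply Bayes' rule, conditioning on where the car actually is.
If it is behind door 1 (prior 1/3): only door 3 is available, probability 1; weight (1/3)·1 = 1/3.
If it is behind door 2 (prior 1/3): door 1 is available but not opened, probability 1/4; weight (1/3)·(1/4) = 1/12.
If it is behind door 3 (prior 1/3): the host opened door 3, so this case is ruled out; weight (1/3)·0 = 0.
The weights sum to 5/12.
So P(the car behind door 1 | the host opened door 3) = (1/3) / (5/12) = 4/5.

4/5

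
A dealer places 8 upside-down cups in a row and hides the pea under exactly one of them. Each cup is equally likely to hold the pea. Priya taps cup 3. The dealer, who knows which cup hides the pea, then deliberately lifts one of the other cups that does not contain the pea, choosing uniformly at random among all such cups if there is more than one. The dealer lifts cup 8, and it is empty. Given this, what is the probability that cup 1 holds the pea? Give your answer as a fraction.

7/48

Apply Bayes' rule, conditioning on where the pea actually is.
If it is under any of cups 1, 2, 4, 5, 6, and 7 (prior 1/8 each): the dealer has 6 equally likely choices, so probability 1/6; weight (1/8)·(1/6) = 1/48 each.
If it is under cup 3 (prior 1/8): the dealer has 7 equally likely choices, so probability 1/7; weight (1/8)·(1/7) = 1/56.
If it is under cup 8 (prior 1/8): the dealer opened cup 8, so this case is ruled out; weight (1/8)·0 = 0.
The weights sum to 1/7.
So P(the pea under cup 1 | the dealer opened cup 8) = (1/48) / (1/7) = 7/48.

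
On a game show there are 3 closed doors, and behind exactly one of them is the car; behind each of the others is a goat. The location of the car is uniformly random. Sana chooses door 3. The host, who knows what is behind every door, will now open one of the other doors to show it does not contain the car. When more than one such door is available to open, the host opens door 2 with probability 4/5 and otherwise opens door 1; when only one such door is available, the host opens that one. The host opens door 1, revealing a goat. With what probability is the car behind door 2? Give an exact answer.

Apply Bayes' rule, conditioning on where the car actually is.
If it is behind door 1 (prior 1/3): the host opened door 1, so this case is ruled out; weight (1/3)·0 = 0.
If it is behind door 2 (prior 1/3): only door 1 is available, probability 1; weight (1/3)·1 = 1/3.
If it is behind door 3 (prior 1/3): door 2 is available but not opened, probability 1/5; weight (1/3)·(1/5) = 1/15.
The weights sum to 2/5.
So P(the car behind door 2 | the host opened door 1) = (1/3) / (2/5) = 5/6.

5/6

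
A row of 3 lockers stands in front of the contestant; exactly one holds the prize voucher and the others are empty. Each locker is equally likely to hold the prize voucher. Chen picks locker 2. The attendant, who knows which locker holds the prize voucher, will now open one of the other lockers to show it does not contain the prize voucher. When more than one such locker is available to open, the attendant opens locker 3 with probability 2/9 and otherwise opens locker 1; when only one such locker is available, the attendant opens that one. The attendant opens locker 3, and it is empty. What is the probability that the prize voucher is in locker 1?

9/11

Consider each possible location of the prize voucher in turn.
If it is in locker 1 (prior 1/3): only locker 3 is available, probability 1; weight (1/3)·1 = 1/3.
If it is in locker 2 (prior 1/3): locker 3 is available, opened with probability 2/9; weight (1/3)·(2/9) = 2/27.
If it is in locker 3 (prior 1/3): the attendant opened locker 3, so this case is ruled out; weight (1/3)·0 = 0.
The weights sum to 11/27.
So P(the prize voucher in locker 1 | the attendant opened locker 3) = (1/3) / (11/27) = 9/11.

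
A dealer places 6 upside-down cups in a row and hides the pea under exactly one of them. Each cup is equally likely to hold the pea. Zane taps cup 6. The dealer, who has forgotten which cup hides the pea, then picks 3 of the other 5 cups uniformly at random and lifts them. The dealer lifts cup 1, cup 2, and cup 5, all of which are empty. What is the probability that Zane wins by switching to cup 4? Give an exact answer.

Because the dealer chose which cups to lift without knowing where the pea is, the choice is independent of the prize location. Learning that none of the 3 opened cups holds the pea simply rules out those 3 locations and leaves the remaining 3 cups still equally likely by symmetry.
So P(the pea under cup 4) = 1/3.

1/3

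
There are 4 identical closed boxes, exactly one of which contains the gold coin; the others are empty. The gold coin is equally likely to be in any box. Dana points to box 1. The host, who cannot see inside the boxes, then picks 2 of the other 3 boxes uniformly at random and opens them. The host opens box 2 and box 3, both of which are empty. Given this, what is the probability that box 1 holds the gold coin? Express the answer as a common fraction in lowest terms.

Consider each possible location of the gold coin in turn.
If it is in either of boxes 1 and 4 (prior 1/4 each): the host picks exactly this set with probability 1/3 regardless, and none is the prize; weight (1/4)·(1/3) = 1/12 each.
If it is in either of boxes 2 and 3 (prior 1/4 each): that box was opened and seen not to hold the prize — ruled out; weight (1/4)·0 = 0 each.
The weights sum to 1/6.
So P(the gold coin in box 1 | the host opened box 2 and box 3) = (1/12) / (1/6) = 1/2.

1/2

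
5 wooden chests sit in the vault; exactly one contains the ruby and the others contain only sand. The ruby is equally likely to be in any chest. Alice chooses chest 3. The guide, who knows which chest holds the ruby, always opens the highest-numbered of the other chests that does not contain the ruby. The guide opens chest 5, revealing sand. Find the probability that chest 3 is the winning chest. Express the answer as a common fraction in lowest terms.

1/4

Condition on the true location of the ruby.
If it is in any of chests 1, 2, 3, and 4 (prior 1/5 each): chest 5 is the highest-numbered option available, probability 1; weight (1/5)·1 = 1/5 each.
If it is in chest 5 (prior 1/5): the guide opened chest 5, so this case is ruled out; weight (1/5)·0 = 0.
The weights sum to 4/5.
So P(the ruby in chest 3 | the guide opened chest 5) = (1/5) / (4/5) = 1/4.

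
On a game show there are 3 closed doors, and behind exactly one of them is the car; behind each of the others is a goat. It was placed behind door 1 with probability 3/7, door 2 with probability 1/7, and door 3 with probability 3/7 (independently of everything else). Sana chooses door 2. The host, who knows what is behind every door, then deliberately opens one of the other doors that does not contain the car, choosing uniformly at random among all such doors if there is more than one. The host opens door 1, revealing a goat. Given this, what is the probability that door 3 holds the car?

Consider each possible location of the car in turn.
If it is behind door 1 (prior 3/7): the host opened door 1, so this case is ruled out; weight (3/7)·0 = 0.
If it is behind door 2 (prior 1/7): the host has 2 equally likely choices, so probability 1/2; weight (1/7)·(1/2) = 1/14.
If it is behind door 3 (prior 3/7): the host has no choice, probability 1; weight (3/7)·1 = 3/7.
The weights sum to 1/2.
So P(the car behind door 3 | the host opened door 1) = (3/7) / (1/2) = 6/7.

6/7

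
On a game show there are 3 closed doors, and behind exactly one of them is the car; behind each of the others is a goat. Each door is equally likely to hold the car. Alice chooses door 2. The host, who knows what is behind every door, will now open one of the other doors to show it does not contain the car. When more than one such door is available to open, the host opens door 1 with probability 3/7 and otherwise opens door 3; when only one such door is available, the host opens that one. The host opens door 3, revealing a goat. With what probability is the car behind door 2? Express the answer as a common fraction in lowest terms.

Apply Bayes' rule, conditioning on where the car actually is.
If it is behind door 1 (prior 1/3): only door 3 is available, probability 1; weight (1/3)·1 = 1/3.
If it is behind door 2 (prior 1/3): door 1 is available but not opened, probability 4/7; weight (1/3)·(4/7) = 4/21.
If it is behind door 3 (prior 1/3): the host opened door 3, so this case is ruled out; weight (1/3)·0 = 0.
The weights sum to 11/21.
So P(the car behind door 2 | the host opened door 3) = (4/21) / (11/21) = 4/11.

4/11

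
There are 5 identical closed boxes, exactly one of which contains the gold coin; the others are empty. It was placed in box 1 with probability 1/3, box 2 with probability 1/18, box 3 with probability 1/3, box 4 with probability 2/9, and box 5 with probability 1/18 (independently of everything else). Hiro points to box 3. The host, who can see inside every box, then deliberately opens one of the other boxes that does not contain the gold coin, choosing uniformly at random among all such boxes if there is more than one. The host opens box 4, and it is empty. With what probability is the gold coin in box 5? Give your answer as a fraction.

Consider each possible location of the gold coin in turn.
If it is in box 1 (prior 1/3): the host has 3 equally likely choices, so probability 1/3; weight (1/3)·(1/3) = 1/9.
If it is in either of boxes 2 and 5 (prior 1/18 each): the host has 3 equally likely choices, so probability 1/3; weight (1/18)·(1/3) = 1/54 each.
If it is in box 3 (prior 1/3): the host has 4 equally likely choices, so probability 1/4; weight (1/3)·(1/4) = 1/12.
If it is in box 4 (prior 2/9): the host opened box 4, so this case is ruled out; weight (2/9)·0 = 0.
The weights sum to 25/108.
So P(the gold coin in box 5 | the host opened box 4) = (1/54) / (25/108) = 2/25.

2/25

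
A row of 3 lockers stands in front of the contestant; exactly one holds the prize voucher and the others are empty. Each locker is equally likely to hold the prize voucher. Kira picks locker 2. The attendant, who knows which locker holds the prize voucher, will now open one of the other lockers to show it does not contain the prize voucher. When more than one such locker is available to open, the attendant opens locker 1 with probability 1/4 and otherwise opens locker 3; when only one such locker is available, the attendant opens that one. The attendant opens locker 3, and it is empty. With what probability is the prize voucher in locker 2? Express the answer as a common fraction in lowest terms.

Apply Bayes' rule, conditioning on where the prize voucher actually is.
If it is in locker 1 (prior 1/3): only locker 3 is available, probability 1; weight (1/3)·1 = 1/3.
If it is in locker 2 (prior 1/3): locker 1 is available but not opened, probability 3/4; weight (1/3)·(3/4) = 1/4.
If it is in locker 3 (prior 1/3): the attendant opened locker 3, so this case is ruled out; weight (1/3)·0 = 0.
The weights sum to 7/12.
So P(the prize voucher in locker 2 | the attendant opened locker 3) = (1/4) / (7/12) = 3/7.

3/7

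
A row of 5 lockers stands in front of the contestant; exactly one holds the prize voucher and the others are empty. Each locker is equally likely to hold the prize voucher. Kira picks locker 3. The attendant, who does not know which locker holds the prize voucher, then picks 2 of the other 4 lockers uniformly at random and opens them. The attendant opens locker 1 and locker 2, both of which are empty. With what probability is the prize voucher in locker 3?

Consider each possible location of the prize voucher in turn.
If it is in either of lockers 1 and 2 (prior 1/5 each): that locker was opened and seen not to hold the prize — ruled out; weight (1/5)·0 = 0 each.
If it is in any of lockers 3, 4, and 5 (prior 1/5 each): the attendant picks exactly this set with probability 1/6 regardless, and none is the prize; weight (1/5)·(1/6) = 1/30 each.
The weights sum to 1/10.
So P(the prize voucher in locker 3 | the attendant opened locker 1 and locker 2) = (1/30) / (1/10) = 1/3.

1/3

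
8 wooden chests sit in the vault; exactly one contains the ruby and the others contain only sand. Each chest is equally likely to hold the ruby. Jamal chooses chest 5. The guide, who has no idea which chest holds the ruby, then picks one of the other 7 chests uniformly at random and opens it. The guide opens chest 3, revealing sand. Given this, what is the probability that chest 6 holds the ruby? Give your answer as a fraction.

Consider each possible location of the ruby in turn.
If it is in any of chests 1, 2, 4, 5, 6, 7, and 8 (prior 1/8 each): the guide picks chest 3 with probability 1/7 regardless, and it is not the prize; weight (1/8)·(1/7) = 1/56 each.
If it is in chest 3 (prior 1/8): the guide opened chest 3, so this case is ruled out; weight (1/8)·0 = 0.
The weights sum to 1/8.
So P(the ruby in chest 6 | the guide opened chest 3) = (1/56) / (1/8) = 1/7.

1/7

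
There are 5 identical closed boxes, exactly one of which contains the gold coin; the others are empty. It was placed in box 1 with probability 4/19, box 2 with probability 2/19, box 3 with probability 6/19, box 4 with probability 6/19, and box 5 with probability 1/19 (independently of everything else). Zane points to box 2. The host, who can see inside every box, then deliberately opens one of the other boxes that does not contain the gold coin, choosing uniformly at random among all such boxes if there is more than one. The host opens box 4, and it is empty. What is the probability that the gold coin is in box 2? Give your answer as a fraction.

3/25

Consider each possible location of the gold coin in turn.
If it is in box 1 (prior 4/19): the host has 3 equally likely choices, so probability 1/3; weight (4/19)·(1/3) = 4/57.
If it is in box 2 (prior 2/19): the host has 4 equally likely choices, so probability 1/4; weight (2/19)·(1/4) = 1/38.
If it is in box 3 (prior 6/19): the host has 3 equally likely choices, so probability 1/3; weight (6/19)·(1/3) = 2/19.
If it is in box 4 (prior 6/19): the host opened box 4, so this case is ruled out; weight (6/19)·0 = 0.
If it is in box 5 (prior 1/19): the host has 3 equally likely choices, so probability 1/3; weight (1/19)·(1/3) = 1/57.
The weights sum to 25/114.
So P(the gold coin in box 2 | the host opened box 4) = (1/38) / (25/114) = 3/25.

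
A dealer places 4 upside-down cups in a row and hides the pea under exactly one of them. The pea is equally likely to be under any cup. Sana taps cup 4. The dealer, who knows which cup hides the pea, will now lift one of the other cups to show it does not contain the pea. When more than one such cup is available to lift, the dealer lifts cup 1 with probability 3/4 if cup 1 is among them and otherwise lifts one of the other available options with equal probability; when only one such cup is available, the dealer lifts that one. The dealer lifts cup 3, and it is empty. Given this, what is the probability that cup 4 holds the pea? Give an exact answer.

Condition on the true location of the pea.
If it is under cup 1 (prior 1/4): cup 1 holds the prize so is unavailable; the dealer chooses uniformly among the 2 others, probability 1/2; weight (1/4)·(1/2) = 1/8.
If it is under cup 2 (prior 1/4): cup 1 is available but not opened, probability 1/4; weight (1/4)·(1/4) = 1/16.
If it is under cup 3 (prior 1/4): the dealer opened cup 3, so this case is ruled out; weight (1/4)·0 = 0.
If it is under cup 4 (prior 1/4): cup 1 is available but not opened; cup 3 gets probability (1 − 3/4)/2 = 1/8; weight (1/4)·(1/8) = 1/32.
The weights sum to 7/32.
So P(the pea under cup 4 | the dealer opened cup 3) = (1/32) / (7/32) = 1/7.

1/7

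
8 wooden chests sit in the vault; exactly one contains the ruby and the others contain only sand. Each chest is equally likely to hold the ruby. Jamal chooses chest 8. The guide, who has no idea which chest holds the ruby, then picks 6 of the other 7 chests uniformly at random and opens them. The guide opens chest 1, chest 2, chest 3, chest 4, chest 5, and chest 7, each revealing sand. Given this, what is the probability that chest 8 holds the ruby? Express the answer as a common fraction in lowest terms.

1/2

Apply Bayes' rule, conditioning on where the ruby actually is.
If it is in any of chests 1, 2, 3, 4, 5, and 7 (prior 1/8 each): that chest was opened and seen not to hold the prize — ruled out; weight (1/8)·0 = 0 each.
If it is in either of chests 6 and 8 (prior 1/8 each): the guide picks exactly this set with probability 1/7 regardless, and none is the prize; weight (1/8)·(1/7) = 1/56 each.
The weights sum to 1/28.
So P(the ruby in chest 8 | the guide opened chest 1, chest 2, chest 3, chest 4, chest 5, and chest 7) = (1/56) / (1/28) = 1/2.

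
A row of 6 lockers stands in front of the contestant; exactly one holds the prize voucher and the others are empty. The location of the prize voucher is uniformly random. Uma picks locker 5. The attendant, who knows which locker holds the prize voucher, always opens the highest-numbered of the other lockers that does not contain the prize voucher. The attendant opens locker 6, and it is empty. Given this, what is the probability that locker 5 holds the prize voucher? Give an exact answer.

1/5

Condition on the true location of the prize voucher.
If it is in any of lockers 1, 2, 3, 4, and 5 (prior 1/6 each): locker 6 is the highest-numbered option available, probability 1; weight (1/6)·1 = 1/6 each.
If it is in locker 6 (prior 1/6): the attendant opened locker 6, so this case is ruled out; weight (1/6)·0 = 0.
The weights sum to 5/6.
So P(the prize voucher in locker 5 | the attendant opened locker 6) = (1/6) / (5/6) = 1/5.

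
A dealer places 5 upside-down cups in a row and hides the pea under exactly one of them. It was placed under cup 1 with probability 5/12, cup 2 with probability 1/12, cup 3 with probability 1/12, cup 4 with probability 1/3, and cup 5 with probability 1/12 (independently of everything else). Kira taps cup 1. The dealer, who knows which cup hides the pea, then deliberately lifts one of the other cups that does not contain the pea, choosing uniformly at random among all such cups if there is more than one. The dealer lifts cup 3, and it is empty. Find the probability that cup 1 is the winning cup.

5/13

Condition on the true location of the pea.
If it is under cup 1 (prior 5/12): the dealer has 4 equally likely choices, so probability 1/4; weight (5/12)·(1/4) = 5/48.
If it is under either of cups 2 and 5 (prior 1/12 each): the dealer has 3 equally likely choices, so probability 1/3; weight (1/12)·(1/3) = 1/36 each.
If it is under cup 3 (prior 1/12): the dealer opened cup 3, so this case is ruled out; weight (1/12)·0 = 0.
If it is under cup 4 (prior 1/3): the dealer has 3 equally likely choices, so probability 1/3; weight (1/3)·(1/3) = 1/9.
The weights sum to 13/48.
So P(the pea under cup 1 | the dealer opened cup 3) = (5/48) / (13/48) = 5/13.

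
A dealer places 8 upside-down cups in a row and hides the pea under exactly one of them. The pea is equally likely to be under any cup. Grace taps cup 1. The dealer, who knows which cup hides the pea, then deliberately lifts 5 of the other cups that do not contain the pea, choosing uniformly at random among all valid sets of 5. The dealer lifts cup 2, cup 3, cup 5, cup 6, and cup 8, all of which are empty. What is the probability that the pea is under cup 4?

Consider each possible location of the pea in turn.
If it is under cup 1 (prior 1/8): the dealer has 21 equally likely choices, so probability 1/21; weight (1/8)·(1/21) = 1/168.
If it is under any of cups 2, 3, 5, 6, and 8 (prior 1/8 each): that cup was opened and seen not to hold the prize — ruled out; weight (1/8)·0 = 0 each.
If it is under either of cups 4 and 7 (prior 1/8 each): the dealer has 6 equally likely choices, so probability 1/6; weight (1/8)·(1/6) = 1/48 each.
The weights sum to 1/21.
So P(the pea under cup 4 | the dealer opened cup 2, cup 3, cup 5, cup 6, and cup 8) = (1/48) / (1/21) = 7/16.

7/16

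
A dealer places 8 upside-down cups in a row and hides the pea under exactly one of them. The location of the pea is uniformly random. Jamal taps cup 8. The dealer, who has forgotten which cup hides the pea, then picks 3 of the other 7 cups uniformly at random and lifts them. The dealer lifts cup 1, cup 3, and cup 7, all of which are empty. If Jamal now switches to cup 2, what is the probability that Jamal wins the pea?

1/5

Because the dealer chose which cups to lift without knowing where the pea is, the choice is independent of the prize location. Learning that none of the 3 opened cups holds the pea simply rules out those 3 locations and leaves the remaining 5 cups still equally likely by symmetry.
So P(the pea under cup 2) = 1/5.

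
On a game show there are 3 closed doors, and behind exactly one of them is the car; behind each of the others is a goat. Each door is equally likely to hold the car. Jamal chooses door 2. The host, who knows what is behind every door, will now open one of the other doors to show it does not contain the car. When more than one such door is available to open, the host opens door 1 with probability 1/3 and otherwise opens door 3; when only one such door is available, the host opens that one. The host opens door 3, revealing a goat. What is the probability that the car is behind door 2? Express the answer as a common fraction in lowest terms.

Apply Bayes' rule, conditioning on where the car actually is.
If it is behind door 1 (prior 1/3): only door 3 is available, probability 1; weight (1/3)·1 = 1/3.
If it is behind door 2 (prior 1/3): door 1 is available but not opened, probability 2/3; weight (1/3)·(2/3) = 2/9.
If it is behind door 3 (prior 1/3): the host opened door 3, so this case is ruled out; weight (1/3)·0 = 0.
The weights sum to 5/9.
So P(the car behind door 2 | the host opened door 3) = (2/9) / (5/9) = 2/5.

2/5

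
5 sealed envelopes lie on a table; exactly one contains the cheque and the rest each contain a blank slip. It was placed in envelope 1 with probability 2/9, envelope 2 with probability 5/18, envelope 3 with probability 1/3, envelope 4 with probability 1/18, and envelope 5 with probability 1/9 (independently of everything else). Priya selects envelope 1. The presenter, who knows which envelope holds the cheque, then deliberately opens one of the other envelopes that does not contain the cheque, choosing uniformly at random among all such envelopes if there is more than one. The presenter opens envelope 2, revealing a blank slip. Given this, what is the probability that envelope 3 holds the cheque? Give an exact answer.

1/2

Apply Bayes' rule, conditioning on where the cheque actually is.
If it is in envelope 1 (prior 2/9): the presenter has 4 equally likely choices, so probability 1/4; weight (2/9)·(1/4) = 1/18.
If it is in envelope 2 (prior 5/18): the presenter opened envelope 2, so this case is ruled out; weight (5/18)·0 = 0.
If it is in envelope 3 (prior 1/3): the presenter has 3 equally likely choices, so probability 1/3; weight (1/3)·(1/3) = 1/9.
If it is in envelope 4 (prior 1/18): the presenter has 3 equally likely choices, so probability 1/3; weight (1/18)·(1/3) = 1/54.
If it is in envelope 5 (prior 1/9): the presenter has 3 equally likely choices, so probability 1/3; weight (1/9)·(1/3) = 1/27.
The weights sum to 2/9.
So P(the cheque in envelope 3 | the presenter opened envelope 2) = (1/9) / (2/9) = 1/2.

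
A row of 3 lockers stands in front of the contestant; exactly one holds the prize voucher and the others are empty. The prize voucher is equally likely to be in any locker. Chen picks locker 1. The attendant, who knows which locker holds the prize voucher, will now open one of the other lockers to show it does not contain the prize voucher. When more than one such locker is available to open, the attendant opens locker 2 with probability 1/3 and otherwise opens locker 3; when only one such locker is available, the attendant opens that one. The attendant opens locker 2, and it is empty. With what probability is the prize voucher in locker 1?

Apply Bayes' rule, conditioning on where the prize voucher actually is.
If it is in locker 1 (prior 1/3): locker 2 is available, opened with probability 1/3; weight (1/3)·(1/3) = 1/9.
If it is in locker 2 (prior 1/3): the attendant opened locker 2, so this case is ruled out; weight (1/3)·0 = 0.
If it is in locker 3 (prior 1/3): only locker 2 is available, probability 1; weight (1/3)·1 = 1/3.
The weights sum to 4/9.
So P(the prize voucher in locker 1 | the attendant opened locker 2) = (1/9) / (4/9) = 1/4.

1/4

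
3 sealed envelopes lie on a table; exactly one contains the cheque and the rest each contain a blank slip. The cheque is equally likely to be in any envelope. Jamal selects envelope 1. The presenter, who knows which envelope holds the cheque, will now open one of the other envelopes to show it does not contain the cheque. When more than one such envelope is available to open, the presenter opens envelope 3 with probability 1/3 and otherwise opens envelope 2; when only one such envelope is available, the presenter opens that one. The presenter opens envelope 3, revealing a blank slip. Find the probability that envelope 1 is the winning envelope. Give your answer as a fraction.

1/4

Consider each possible location of the cheque in turn.
If it is in envelope 1 (prior 1/3): envelope 3 is available, opened with probability 1/3; weight (1/3)·(1/3) = 1/9.
If it is in envelope 2 (prior 1/3): only envelope 3 is available, probability 1; weight (1/3)·1 = 1/3.
If it is in envelope 3 (prior 1/3): the presenter opened envelope 3, so this case is ruled out; weight (1/3)·0 = 0.
The weights sum to 4/9.
So P(the cheque in envelope 1 | the presenter opened envelope 3) = (1/9) / (4/9) = 1/4.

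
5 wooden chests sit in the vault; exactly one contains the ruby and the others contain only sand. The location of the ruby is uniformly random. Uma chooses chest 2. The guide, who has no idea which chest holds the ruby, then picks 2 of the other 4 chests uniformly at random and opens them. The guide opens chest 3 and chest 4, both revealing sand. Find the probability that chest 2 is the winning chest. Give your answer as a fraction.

Because the guide chose which chests to open without knowing where the ruby is, the choice is independent of the prize location. Learning that none of the 2 opened chests holds the ruby simply rules out those 2 locations and leaves the remaining 3 chests still equally likely by symmetry.
So P(the ruby in chest 2) = 1/3.

1/3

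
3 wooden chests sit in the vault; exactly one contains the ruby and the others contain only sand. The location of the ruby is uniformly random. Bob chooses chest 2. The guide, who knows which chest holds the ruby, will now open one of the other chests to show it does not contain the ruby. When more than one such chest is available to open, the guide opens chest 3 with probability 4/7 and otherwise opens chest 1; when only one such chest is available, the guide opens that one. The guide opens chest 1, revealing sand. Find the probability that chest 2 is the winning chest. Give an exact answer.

Consider each possible location of the ruby in turn.
If it is in chest 1 (prior 1/3): the guide opened chest 1, so this case is ruled out; weight (1/3)·0 = 0.
If it is in chest 2 (prior 1/3): chest 3 is available but not opened, probability 3/7; weight (1/3)·(3/7) = 1/7.
If it is in chest 3 (prior 1/3): only chest 1 is available, probability 1; weight (1/3)·1 = 1/3.
The weights sum to 10/21.
So P(the ruby in chest 2 | the guide opened chest 1) = (1/7) / (10/21) = 3/10.

3/10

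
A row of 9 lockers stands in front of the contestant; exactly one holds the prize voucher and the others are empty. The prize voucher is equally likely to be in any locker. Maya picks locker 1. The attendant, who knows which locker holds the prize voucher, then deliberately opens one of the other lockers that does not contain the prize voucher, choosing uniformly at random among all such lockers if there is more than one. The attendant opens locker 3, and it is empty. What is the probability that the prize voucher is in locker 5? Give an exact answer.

8/63

Apply Bayes' rule, conditioning on where the prize voucher actually is.
If it is in locker 1 (prior 1/9): the attendant has 8 equally likely choices, so probability 1/8; weight (1/9)·(1/8) = 1/72.
If it is in any of lockers 2, 4, 5, 6, 7, 8, and 9 (prior 1/9 each): the attendant has 7 equally likely choices, so probability 1/7; weight (1/9)·(1/7) = 1/63 each.
If it is in locker 3 (prior 1/9): the attendant opened locker 3, so this case is ruled out; weight (1/9)·0 = 0.
The weights sum to 1/8.
So P(the prize voucher in locker 5 | the attendant opened locker 3) = (1/63) / (1/8) = 8/63.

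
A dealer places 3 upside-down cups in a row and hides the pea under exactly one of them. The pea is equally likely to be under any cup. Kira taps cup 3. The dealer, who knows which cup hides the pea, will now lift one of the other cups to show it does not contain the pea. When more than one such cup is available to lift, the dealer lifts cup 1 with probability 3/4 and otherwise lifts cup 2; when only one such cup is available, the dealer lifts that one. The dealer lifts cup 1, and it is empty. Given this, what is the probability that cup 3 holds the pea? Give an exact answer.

3/7

Apply Bayes' rule, conditioning on where the pea actually is.
If it is under cup 1 (prior 1/3): the dealer opened cup 1, so this case is ruled out; weight (1/3)·0 = 0.
If it is under cup 2 (prior 1/3): only cup 1 is available, probability 1; weight (1/3)·1 = 1/3.
If it is under cup 3 (prior 1/3): cup 1 is available, opened with probability 3/4; weight (1/3)·(3/4) = 1/4.
The weights sum to 7/12.
So P(the pea under cup 3 | the dealer opened cup 1) = (1/4) / (7/12) = 3/7.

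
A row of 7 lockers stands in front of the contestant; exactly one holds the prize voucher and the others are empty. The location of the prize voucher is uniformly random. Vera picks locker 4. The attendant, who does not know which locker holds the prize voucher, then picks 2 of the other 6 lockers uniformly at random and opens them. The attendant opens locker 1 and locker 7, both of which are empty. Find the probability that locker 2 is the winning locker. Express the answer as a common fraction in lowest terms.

Because the attendant chose which lockers to open without knowing where the prize voucher is, the choice is independent of the prize location. Learning that none of the 2 opened lockers holds the prize voucher simply rules out those 2 locations and leaves the remaining 5 lockers still equally likely by symmetry.
So P(the prize voucher in locker 2) = 1/5.

1/5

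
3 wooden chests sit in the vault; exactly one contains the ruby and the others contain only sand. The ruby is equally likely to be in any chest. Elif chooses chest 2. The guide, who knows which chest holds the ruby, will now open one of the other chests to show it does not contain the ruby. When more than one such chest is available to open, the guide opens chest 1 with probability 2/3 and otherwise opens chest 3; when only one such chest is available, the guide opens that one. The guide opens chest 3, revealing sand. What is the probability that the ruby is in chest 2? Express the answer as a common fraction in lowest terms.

Condition on the true location of the ruby.
If it is in chest 1 (prior 1/3): only chest 3 is available, probability 1; weight (1/3)·1 = 1/3.
If it is in chest 2 (prior 1/3): chest 1 is available but not opened, probability 1/3; weight (1/3)·(1/3) = 1/9.
If it is in chest 3 (prior 1/3): the guide opened chest 3, so this case is ruled out; weight (1/3)·0 = 0.
The weights sum to 4/9.
So P(the ruby in chest 2 | the guide opened chest 3) = (1/9) / (4/9) = 1/4.

1/4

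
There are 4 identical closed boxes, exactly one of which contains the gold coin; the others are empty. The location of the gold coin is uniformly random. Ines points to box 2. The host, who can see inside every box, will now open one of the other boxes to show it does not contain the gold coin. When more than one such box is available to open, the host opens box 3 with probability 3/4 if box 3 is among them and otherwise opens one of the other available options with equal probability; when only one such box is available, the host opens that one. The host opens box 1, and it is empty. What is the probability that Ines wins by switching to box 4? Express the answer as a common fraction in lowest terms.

Condition on the true location of the gold coin.
If it is in box 1 (prior 1/4): the host opened box 1, so this case is ruled out; weight (1/4)·0 = 0.
If it is in box 2 (prior 1/4): box 3 is available but not opened; box 1 gets probability (1 − 3/4)/2 = 1/8; weight (1/4)·(1/8) = 1/32.
If it is in box 3 (prior 1/4): box 3 holds the prize so is unavailable; the host chooses uniformly among the 2 others, probability 1/2; weight (1/4)·(1/2) = 1/8.
If it is in box 4 (prior 1/4): box 3 is available but not opened, probability 1/4; weight (1/4)·(1/4) = 1/16.
The weights sum to 7/32.
So P(the gold coin in box 4 | the host opened box 1) = (1/16) / (7/32) = 2/7.

2/7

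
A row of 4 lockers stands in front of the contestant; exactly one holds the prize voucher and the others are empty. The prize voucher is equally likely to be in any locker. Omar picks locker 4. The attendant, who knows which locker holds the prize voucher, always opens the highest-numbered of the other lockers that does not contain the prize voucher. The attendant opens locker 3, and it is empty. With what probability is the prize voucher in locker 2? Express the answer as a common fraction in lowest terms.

Condition on the true location of the prize voucher.
If it is in any of lockers 1, 2, and 4 (prior 1/4 each): locker 3 is the highest-numbered option available, probability 1; weight (1/4)·1 = 1/4 each.
If it is in locker 3 (prior 1/4): the attendant opened locker 3, so this case is ruled out; weight (1/4)·0 = 0.
The weights sum to 3/4.
So P(the prize voucher in locker 2 | the attendant opened locker 3) = (1/4) / (3/4) = 1/3.

1/3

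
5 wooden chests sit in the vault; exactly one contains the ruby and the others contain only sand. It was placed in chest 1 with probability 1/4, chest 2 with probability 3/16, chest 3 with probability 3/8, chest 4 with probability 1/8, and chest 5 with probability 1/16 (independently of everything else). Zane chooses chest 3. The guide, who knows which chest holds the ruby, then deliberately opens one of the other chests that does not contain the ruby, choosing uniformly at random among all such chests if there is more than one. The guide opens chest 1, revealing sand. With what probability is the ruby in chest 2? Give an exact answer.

Apply Bayes' rule, conditioning on where the ruby actually is.
If it is in chest 1 (prior 1/4): the guide opened chest 1, so this case is ruled out; weight (1/4)·0 = 0.
If it is in chest 2 (prior 3/16): the guide has 3 equally likely choices, so probability 1/3; weight (3/16)·(1/3) = 1/16.
If it is in chest 3 (prior 3/8): the guide has 4 equally likely choices, so probability 1/4; weight (3/8)·(1/4) = 3/32.
If it is in chest 4 (prior 1/8): the guide has 3 equally likely choices, so probability 1/3; weight (1/8)·(1/3) = 1/24.
If it is in chest 5 (prior 1/16): the guide has 3 equally likely choices, so probability 1/3; weight (1/16)·(1/3) = 1/48.
The weights sum to 7/32.
So P(the ruby in chest 2 | the guide opened chest 1) = (1/16) / (7/32) = 2/7.

2/7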